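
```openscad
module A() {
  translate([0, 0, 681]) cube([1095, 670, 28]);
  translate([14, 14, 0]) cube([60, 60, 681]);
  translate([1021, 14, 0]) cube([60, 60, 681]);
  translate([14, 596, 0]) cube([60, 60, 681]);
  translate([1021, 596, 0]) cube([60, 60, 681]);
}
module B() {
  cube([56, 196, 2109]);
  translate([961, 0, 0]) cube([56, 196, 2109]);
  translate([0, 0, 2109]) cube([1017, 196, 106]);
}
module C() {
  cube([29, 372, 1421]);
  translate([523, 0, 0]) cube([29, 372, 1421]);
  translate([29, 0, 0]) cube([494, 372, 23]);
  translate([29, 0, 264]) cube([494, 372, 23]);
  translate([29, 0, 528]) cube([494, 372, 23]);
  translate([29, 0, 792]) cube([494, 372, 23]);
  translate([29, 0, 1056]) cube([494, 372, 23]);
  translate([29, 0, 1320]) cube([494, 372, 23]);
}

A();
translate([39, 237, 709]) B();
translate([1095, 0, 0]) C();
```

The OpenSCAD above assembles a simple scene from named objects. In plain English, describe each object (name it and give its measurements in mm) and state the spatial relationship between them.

A is a table with a 1095×670 mm rectangular top, 28 mm thick, top surface at z = 709 mm, supported by four 60×60 mm square legs, each inset 14 mm from the nearest pair of top edges, running from the floor.

B is a door frame. The clear opening is 905 mm wide and 2109 mm high. Two 56 mm wide jambs, 196 mm deep, stand either side of the opening from the floor to the top of the opening. A 106 mm thick head sits across the top of both jambs, spanning the full outside width of the frame.

C is a bookshelf 552 mm wide overall, 372 mm deep and 1421 mm tall. The two sides are 29 mm thick vertical panels. 6 horizontal shelves of 23 mm thickness span between the inner faces of the sides; the lowest shelf sits on the floor and shelves are stacked with a clear vertical gap of 241 mm between each pair.

The door frame is on top of the table, centred. The bookshelf is against the table's +x side, with their −y faces flush.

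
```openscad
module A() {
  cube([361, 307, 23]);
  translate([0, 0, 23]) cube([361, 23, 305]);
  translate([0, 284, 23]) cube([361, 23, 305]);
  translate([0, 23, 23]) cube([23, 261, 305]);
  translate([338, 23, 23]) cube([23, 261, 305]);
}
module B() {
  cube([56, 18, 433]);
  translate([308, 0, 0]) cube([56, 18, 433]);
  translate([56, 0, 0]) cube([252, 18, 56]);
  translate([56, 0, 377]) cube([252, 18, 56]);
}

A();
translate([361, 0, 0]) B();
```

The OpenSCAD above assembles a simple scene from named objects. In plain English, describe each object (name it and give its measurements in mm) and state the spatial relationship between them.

A is an open-topped rectangular box: outside dimensions 361×307×328 mm, with a uniform wall and base thickness of 23 mm. The base is a full 361×307 slab on the floor; four walls sit on top of the base. The front and back walls (the −y and +y sides) span the full width; the two side walls fit between them.

B is a picture frame with a 252×321 mm rectangular opening (x by z) and a uniform 56 mm border on every side. Frame depth is 18 mm along y. It is built from two vertical stiles running the full outside height and two horizontal rails spanning the gap between the stiles.

The picture frame is against the open box's +x side, with their −y faces flush.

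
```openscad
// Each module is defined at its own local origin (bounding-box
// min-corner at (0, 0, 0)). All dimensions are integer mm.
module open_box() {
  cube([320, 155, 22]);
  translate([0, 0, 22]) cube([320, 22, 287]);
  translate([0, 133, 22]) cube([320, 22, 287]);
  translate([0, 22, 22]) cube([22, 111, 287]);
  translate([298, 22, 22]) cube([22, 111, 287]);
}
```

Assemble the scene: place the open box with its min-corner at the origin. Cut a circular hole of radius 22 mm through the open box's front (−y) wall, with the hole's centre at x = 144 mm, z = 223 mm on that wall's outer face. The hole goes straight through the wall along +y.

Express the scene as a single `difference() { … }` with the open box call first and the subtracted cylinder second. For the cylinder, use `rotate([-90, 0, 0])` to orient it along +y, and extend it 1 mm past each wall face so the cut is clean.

difference() {
  open_box();
  translate([144, -1, 223]) rotate([-90, 0, 0]) cylinder(h = 24, r = 22);
}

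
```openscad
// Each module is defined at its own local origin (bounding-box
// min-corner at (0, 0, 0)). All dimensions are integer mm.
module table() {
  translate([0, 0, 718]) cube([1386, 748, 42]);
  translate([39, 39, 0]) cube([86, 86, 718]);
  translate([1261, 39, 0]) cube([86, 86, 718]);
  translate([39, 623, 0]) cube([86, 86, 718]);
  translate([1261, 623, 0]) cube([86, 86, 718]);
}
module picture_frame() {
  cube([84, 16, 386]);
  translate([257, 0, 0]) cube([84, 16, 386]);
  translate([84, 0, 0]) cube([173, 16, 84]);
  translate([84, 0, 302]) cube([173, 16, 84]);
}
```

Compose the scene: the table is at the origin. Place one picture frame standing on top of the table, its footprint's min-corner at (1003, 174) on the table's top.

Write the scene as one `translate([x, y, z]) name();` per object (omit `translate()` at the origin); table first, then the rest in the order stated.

table();
translate([1003, 174, 760]) picture_frame();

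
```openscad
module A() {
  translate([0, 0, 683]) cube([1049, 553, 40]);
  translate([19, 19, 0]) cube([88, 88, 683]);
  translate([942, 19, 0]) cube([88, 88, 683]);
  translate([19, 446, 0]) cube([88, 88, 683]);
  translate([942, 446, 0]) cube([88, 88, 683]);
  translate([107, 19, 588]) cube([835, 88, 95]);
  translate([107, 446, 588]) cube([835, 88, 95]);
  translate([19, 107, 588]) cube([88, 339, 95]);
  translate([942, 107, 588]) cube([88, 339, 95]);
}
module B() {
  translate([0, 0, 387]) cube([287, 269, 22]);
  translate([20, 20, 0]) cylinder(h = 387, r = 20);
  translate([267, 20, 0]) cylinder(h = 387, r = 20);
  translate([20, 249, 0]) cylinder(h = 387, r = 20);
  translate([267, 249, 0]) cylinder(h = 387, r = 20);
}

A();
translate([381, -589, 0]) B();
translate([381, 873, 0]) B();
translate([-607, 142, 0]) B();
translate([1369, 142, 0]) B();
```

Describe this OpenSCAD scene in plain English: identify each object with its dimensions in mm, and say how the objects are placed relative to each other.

A is a table with a 1049×553 mm rectangular top, 40 mm thick, top surface at z = 723 mm, supported by four 88×88 mm square legs, each inset 19 mm from the nearest pair of top edges, running from the floor. Four apron rails, 88 mm thick and 95 mm tall, run between adjacent legs with their top edges flush with the underside of the top and their outer faces flush with the legs' outer faces.

B is a four-legged stool. The seat is a 287×269×22 mm slab whose top surface is at z = 409 mm; four round legs, each 40 mm in diameter, run from the floor (z = 0) to the underside of the seat, each leg's axis is inset half a diameter from the nearest pair of seat edges (so the leg's bounding box is flush with the corner).

Four stools sit around the table at the −y, +y, −x, +x sides.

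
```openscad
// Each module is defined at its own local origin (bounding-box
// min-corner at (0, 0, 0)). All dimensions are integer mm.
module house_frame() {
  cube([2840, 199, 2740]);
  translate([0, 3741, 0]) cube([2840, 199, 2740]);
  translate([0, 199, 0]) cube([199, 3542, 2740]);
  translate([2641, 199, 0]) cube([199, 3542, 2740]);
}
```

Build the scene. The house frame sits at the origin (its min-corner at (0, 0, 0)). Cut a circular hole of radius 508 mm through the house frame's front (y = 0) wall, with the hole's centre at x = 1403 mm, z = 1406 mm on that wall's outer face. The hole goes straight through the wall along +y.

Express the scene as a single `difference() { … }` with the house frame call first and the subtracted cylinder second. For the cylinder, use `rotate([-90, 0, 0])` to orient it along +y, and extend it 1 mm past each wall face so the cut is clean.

difference() {
  house_frame();
  translate([1403, -1, 1406]) rotate([-90, 0, 0]) cylinder(h = 201, r = 508);
}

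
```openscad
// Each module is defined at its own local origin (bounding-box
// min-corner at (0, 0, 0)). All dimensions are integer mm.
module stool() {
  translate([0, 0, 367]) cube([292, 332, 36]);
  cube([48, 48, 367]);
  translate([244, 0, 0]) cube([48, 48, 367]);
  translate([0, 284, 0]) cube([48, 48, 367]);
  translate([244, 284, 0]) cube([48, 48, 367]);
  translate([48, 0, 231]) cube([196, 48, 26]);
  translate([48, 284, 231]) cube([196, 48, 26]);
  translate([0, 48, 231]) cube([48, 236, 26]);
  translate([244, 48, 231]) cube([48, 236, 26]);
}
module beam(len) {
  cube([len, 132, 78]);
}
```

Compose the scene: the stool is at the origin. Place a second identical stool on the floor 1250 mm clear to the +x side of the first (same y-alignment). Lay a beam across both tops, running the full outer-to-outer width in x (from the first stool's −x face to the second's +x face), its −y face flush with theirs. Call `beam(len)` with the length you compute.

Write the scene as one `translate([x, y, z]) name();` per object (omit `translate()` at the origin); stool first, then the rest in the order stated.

stool();
translate([1542, 0, 0]) stool();
translate([0, 0, 403]) beam(1834);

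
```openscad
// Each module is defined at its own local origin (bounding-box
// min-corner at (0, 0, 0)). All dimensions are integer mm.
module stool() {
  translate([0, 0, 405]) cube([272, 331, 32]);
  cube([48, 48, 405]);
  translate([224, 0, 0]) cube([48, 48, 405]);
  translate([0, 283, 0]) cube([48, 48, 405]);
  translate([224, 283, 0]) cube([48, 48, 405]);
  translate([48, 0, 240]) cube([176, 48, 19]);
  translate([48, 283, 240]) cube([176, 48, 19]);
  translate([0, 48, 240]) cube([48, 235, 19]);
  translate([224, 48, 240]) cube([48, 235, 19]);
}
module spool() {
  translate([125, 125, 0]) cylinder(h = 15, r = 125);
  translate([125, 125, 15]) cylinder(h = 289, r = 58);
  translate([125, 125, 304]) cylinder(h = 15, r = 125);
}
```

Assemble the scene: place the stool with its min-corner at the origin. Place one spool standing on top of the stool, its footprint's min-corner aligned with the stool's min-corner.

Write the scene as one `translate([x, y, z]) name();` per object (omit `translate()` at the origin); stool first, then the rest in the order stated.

stool();
translate([0, 0, 437]) spool();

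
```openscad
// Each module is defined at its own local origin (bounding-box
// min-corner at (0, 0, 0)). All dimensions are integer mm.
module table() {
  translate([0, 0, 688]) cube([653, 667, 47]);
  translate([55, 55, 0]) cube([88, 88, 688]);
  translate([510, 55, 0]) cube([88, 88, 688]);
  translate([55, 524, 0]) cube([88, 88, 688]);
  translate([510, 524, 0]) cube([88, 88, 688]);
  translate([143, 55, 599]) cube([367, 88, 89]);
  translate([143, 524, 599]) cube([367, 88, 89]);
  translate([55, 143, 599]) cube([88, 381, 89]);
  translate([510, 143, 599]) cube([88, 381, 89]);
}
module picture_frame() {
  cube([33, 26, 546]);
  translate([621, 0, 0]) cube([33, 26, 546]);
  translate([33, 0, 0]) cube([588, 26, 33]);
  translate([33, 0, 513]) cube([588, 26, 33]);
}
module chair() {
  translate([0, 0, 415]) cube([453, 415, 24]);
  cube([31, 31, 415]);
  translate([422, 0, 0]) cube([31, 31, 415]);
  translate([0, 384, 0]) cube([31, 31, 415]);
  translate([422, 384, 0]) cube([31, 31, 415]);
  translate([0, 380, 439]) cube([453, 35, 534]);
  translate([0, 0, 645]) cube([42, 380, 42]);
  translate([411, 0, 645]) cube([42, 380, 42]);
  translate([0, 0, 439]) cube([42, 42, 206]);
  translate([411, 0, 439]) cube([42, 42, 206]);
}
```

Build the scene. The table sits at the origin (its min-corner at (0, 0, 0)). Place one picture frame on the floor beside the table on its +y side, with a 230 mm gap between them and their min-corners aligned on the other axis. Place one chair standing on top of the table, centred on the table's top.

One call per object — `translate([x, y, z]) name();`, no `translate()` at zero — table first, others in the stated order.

table();
translate([0, 897, 0]) picture_frame();
translate([100, 126, 735]) chair();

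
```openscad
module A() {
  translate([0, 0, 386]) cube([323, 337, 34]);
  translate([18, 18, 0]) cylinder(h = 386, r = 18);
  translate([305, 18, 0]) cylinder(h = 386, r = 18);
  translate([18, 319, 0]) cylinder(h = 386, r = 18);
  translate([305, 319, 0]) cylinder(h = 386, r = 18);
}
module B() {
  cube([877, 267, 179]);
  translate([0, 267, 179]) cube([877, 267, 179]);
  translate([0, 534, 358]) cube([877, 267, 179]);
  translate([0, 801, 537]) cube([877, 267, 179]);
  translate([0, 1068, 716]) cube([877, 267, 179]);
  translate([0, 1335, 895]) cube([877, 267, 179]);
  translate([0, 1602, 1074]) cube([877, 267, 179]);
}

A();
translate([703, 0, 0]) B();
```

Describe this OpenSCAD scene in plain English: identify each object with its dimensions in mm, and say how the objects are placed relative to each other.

A is a four-legged stool. The seat is a 323×337×34 mm slab whose top surface is at z = 420 mm; four round legs, each 36 mm in diameter, run from the floor (z = 0) to the underside of the seat, each leg's axis is inset half a diameter from the nearest pair of seat edges (so the leg's bounding box is flush with the corner).

B is a run of 7 identical solid stair steps. Each tread is 877×267 mm and each step block is 179 mm high. Step 1 rests on the floor; step k is offset from step 1 by (k−1)×267 mm in y and (k−1)×179 mm in z.

The staircase is on the floor beside the stool on its +x side.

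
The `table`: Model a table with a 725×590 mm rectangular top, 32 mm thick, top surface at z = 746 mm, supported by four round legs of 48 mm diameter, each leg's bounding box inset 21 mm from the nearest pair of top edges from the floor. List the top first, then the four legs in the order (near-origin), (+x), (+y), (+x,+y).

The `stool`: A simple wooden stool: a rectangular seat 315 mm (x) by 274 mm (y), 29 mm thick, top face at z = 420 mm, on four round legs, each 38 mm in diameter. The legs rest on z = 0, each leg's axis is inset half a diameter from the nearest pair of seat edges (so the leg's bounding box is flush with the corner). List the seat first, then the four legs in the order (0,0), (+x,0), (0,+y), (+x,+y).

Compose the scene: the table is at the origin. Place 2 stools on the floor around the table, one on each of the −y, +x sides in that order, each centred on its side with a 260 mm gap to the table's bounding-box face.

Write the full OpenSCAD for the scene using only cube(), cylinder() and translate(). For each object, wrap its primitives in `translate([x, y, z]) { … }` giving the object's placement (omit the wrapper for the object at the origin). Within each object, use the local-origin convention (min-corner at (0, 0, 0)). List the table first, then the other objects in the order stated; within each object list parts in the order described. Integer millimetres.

translate([0, 0, 714]) cube([725, 590, 32]);
translate([45, 45, 0]) cylinder(h = 714, r = 24);
translate([680, 45, 0]) cylinder(h = 714, r = 24);
translate([45, 545, 0]) cylinder(h = 714, r = 24);
translate([680, 545, 0]) cylinder(h = 714, r = 24);
translate([205, -534, 0]) {
  translate([0, 0, 391]) cube([315, 274, 29]);
  translate([19, 19, 0]) cylinder(h = 391, r = 19);
  translate([296, 19, 0]) cylinder(h = 391, r = 19);
  translate([19, 255, 0]) cylinder(h = 391, r = 19);
  translate([296, 255, 0]) cylinder(h = 391, r = 19);
}
translate([985, 158, 0]) {
  translate([0, 0, 391]) cube([315, 274, 29]);
  translate([19, 19, 0]) cylinder(h = 391, r = 19);
  translate([296, 19, 0]) cylinder(h = 391, r = 19);
  translate([19, 255, 0]) cylinder(h = 391, r = 19);
  translate([296, 255, 0]) cylinder(h = 391, r = 19);
}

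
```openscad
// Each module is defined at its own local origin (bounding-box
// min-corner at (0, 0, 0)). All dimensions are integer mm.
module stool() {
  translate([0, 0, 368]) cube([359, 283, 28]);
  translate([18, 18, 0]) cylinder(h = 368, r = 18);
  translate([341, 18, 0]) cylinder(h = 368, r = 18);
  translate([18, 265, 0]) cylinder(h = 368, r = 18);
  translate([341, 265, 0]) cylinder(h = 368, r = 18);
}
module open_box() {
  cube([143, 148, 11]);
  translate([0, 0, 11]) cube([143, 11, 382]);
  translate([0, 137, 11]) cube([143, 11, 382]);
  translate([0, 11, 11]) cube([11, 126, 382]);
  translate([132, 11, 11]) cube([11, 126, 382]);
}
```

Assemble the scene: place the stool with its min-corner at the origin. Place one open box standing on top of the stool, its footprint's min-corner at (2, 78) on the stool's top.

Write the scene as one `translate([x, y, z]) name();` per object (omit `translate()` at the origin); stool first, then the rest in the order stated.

stool();
translate([2, 78, 396]) open_box();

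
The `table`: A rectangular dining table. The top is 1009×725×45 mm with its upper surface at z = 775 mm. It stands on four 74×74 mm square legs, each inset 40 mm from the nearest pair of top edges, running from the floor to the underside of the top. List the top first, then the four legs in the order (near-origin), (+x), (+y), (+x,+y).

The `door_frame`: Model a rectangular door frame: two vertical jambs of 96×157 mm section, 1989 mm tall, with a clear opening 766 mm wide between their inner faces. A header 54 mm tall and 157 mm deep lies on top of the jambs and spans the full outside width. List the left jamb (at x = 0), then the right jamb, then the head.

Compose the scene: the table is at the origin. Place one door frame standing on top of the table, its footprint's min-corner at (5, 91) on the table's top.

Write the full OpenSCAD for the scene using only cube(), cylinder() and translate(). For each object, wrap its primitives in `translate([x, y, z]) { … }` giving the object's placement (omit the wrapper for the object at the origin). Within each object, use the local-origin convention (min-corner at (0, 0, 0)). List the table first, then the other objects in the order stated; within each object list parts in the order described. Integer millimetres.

translate([0, 0, 730]) cube([1009, 725, 45]);
translate([40, 40, 0]) cube([74, 74, 730]);
translate([895, 40, 0]) cube([74, 74, 730]);
translate([40, 611, 0]) cube([74, 74, 730]);
translate([895, 611, 0]) cube([74, 74, 730]);
translate([5, 91, 775]) {
  cube([96, 157, 1989]);
  translate([862, 0, 0]) cube([96, 157, 1989]);
  translate([0, 0, 1989]) cube([958, 157, 54]);
}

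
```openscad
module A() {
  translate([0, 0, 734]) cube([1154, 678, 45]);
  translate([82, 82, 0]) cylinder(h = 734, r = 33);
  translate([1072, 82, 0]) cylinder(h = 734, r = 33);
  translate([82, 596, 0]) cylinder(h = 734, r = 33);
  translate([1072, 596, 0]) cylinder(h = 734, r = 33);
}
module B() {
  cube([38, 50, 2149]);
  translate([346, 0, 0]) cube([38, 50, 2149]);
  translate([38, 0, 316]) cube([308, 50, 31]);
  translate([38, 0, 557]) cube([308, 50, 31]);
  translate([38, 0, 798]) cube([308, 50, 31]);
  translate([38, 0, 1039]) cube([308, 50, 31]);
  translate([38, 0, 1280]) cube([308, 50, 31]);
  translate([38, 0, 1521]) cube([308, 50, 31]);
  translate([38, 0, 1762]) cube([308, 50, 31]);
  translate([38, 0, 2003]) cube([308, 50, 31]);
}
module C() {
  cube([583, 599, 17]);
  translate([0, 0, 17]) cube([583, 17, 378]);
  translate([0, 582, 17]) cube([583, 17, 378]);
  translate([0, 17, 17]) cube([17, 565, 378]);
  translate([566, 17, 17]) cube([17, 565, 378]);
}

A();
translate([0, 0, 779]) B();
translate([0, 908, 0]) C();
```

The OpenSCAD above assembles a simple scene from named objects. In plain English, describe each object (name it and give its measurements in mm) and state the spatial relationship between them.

A is a rectangular dining table. The top is 1154×678×45 mm with its upper surface at z = 779 mm. It stands on four round legs of 66 mm diameter, each leg's bounding box inset 49 mm from the nearest pair of top edges, running from the floor to the underside of the top.

B is a wooden ladder with two side rails of 38×50 mm section and 2149 mm height, set 384 mm apart overall. Between them run 8 rectangular rungs (50 mm deep, 31 mm thick), front faces flush with the rails' −y face. The bottom of the first rung is 316 mm above the floor and each subsequent rung is 241 mm higher than the one below.

C is an open-topped rectangular box: outside dimensions 583×599×395 mm, with a uniform wall and base thickness of 17 mm. The base is a full 583×599 slab on the floor; four walls sit on top of the base. The front and back walls (the −y and +y sides) span the full width; the two side walls fit between them.

The ladder is on top of the table. The open box is on the floor beside the table on its +y side.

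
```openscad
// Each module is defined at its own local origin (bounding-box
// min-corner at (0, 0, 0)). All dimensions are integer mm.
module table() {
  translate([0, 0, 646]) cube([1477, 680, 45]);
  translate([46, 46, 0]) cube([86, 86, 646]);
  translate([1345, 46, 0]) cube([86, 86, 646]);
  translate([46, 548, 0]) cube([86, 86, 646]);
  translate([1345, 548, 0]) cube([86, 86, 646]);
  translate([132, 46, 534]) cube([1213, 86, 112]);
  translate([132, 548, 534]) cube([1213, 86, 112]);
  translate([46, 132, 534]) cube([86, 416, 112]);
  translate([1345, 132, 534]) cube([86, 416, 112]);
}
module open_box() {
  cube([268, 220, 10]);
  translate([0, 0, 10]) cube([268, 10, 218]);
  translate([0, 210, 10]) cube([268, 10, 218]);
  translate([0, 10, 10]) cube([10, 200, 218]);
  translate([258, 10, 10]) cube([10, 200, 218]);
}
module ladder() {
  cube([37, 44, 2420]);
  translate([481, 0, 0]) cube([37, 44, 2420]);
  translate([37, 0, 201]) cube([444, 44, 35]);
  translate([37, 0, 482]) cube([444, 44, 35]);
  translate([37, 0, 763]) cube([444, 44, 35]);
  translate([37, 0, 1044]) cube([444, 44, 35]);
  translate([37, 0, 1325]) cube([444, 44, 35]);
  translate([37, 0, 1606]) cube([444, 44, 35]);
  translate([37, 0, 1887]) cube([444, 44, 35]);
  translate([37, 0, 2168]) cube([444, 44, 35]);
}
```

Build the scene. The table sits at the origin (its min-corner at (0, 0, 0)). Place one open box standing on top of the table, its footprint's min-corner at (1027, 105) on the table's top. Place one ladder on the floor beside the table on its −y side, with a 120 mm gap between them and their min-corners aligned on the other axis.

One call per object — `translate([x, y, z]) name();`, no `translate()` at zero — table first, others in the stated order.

table();
translate([1027, 105, 691]) open_box();
translate([0, -164, 0]) ladder();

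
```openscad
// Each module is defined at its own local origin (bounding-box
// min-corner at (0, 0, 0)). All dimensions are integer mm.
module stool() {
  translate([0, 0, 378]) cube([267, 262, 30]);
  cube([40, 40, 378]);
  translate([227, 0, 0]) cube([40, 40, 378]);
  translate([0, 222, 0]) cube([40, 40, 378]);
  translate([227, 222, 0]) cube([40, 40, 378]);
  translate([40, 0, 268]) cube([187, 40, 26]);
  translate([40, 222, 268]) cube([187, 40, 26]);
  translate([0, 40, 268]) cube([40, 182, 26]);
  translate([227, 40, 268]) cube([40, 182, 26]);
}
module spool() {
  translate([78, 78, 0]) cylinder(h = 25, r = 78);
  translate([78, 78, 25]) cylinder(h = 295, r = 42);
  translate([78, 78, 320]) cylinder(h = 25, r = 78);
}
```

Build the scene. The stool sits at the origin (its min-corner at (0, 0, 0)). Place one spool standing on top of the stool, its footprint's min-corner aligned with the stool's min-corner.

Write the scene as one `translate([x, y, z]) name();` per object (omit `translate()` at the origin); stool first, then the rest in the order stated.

stool();
translate([0, 0, 408]) spool();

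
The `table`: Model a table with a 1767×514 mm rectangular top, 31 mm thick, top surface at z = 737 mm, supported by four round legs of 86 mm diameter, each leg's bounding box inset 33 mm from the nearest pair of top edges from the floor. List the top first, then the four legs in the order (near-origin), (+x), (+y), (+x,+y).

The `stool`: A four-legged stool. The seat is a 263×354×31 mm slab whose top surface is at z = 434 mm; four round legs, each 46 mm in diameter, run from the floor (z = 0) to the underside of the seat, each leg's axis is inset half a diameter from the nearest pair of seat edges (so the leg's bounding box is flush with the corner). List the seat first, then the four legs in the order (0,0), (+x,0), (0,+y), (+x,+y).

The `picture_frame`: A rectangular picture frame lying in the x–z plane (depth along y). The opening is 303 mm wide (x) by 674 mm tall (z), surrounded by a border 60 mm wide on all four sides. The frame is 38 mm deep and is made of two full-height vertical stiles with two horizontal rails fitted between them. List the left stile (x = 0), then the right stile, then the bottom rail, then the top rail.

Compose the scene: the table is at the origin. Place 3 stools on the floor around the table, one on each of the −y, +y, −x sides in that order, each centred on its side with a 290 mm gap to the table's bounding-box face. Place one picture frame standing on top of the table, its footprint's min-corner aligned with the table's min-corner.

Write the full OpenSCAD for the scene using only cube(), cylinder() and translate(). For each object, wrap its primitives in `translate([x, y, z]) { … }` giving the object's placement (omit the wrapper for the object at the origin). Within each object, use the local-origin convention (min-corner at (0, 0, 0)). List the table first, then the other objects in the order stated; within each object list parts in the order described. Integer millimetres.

translate([0, 0, 706]) cube([1767, 514, 31]);
translate([76, 76, 0]) cylinder(h = 706, r = 43);
translate([1691, 76, 0]) cylinder(h = 706, r = 43);
translate([76, 438, 0]) cylinder(h = 706, r = 43);
translate([1691, 438, 0]) cylinder(h = 706, r = 43);
translate([752, -644, 0]) {
  translate([0, 0, 403]) cube([263, 354, 31]);
  translate([23, 23, 0]) cylinder(h = 403, r = 23);
  translate([240, 23, 0]) cylinder(h = 403, r = 23);
  translate([23, 331, 0]) cylinder(h = 403, r = 23);
  translate([240, 331, 0]) cylinder(h = 403, r = 23);
}
translate([752, 804, 0]) {
  translate([0, 0, 403]) cube([263, 354, 31]);
  translate([23, 23, 0]) cylinder(h = 403, r = 23);
  translate([240, 23, 0]) cylinder(h = 403, r = 23);
  translate([23, 331, 0]) cylinder(h = 403, r = 23);
  translate([240, 331, 0]) cylinder(h = 403, r = 23);
}
translate([-553, 80, 0]) {
  translate([0, 0, 403]) cube([263, 354, 31]);
  translate([23, 23, 0]) cylinder(h = 403, r = 23);
  translate([240, 23, 0]) cylinder(h = 403, r = 23);
  translate([23, 331, 0]) cylinder(h = 403, r = 23);
  translate([240, 331, 0]) cylinder(h = 403, r = 23);
}
translate([0, 0, 737]) {
  cube([60, 38, 794]);
  translate([363, 0, 0]) cube([60, 38, 794]);
  translate([60, 0, 0]) cube([303, 38, 60]);
  translate([60, 0, 734]) cube([303, 38, 60]);
}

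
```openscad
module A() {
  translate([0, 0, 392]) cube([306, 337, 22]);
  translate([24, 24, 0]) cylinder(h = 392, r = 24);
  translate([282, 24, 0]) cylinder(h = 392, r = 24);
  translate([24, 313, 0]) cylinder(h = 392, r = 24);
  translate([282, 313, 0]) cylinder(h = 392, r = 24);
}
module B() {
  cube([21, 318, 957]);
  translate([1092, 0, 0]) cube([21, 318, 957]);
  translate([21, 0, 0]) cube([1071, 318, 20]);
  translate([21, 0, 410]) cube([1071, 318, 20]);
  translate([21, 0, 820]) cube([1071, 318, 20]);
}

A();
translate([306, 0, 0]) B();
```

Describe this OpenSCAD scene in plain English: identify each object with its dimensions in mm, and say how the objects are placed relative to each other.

A is a four-legged stool. The seat is 306×337 mm, 22 mm thick, top at z = 414 mm. It stands on four round legs, each 48 mm in diameter, from z = 0 to the seat underside, each leg's axis is inset half a diameter from the nearest pair of seat edges (so the leg's bounding box is flush with the corner).

B is a bookshelf 1113 mm wide overall, 318 mm deep and 957 mm tall. The two sides are 21 mm thick vertical panels. 3 horizontal shelves of 20 mm thickness span between the inner faces of the sides; the lowest shelf sits on the floor and shelves are stacked with a clear vertical gap of 390 mm between each pair.

The bookshelf is against the stool's +x side, with their −y faces flush.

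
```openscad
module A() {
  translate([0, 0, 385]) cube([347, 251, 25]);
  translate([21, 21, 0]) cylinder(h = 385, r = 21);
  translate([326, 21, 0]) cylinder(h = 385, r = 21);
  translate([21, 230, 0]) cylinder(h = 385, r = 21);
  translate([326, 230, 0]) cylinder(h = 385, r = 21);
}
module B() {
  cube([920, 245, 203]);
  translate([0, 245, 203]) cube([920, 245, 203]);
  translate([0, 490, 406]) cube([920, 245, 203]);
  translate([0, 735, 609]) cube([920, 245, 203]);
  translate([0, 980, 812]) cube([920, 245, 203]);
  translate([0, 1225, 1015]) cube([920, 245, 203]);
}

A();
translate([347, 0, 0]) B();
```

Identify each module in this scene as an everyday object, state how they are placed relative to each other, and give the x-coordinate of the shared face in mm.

A is a stool. B is a staircase. The staircase is against the stool's +x side, with their −y faces flush. The x-coordinate of the shared face is 347 mm.

The stool's +x face and the staircase's −x face are both at x = 347 mm.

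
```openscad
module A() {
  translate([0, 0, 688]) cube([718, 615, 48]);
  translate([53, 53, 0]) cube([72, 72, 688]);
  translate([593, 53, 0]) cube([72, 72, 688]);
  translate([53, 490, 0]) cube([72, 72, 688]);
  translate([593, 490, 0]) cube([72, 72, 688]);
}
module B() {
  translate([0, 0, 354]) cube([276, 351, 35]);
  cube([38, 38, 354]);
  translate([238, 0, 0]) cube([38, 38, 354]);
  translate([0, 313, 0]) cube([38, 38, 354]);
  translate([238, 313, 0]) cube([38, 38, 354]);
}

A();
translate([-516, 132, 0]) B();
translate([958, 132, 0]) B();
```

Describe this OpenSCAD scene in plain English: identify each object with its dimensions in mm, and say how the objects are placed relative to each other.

A is a table with a 718×615 mm rectangular top, 48 mm thick, top surface at z = 736 mm, supported by four 72×72 mm square legs, each inset 53 mm from the nearest pair of top edges, running from the floor.

B is a four-legged stool. The seat is 276×351 mm, 35 mm thick, top at z = 389 mm. It stands on four square legs, each 38×38 mm in cross-section, from z = 0 to the seat underside, each flush with a corner of the seat.

Two stools sit around the table at the −x, +x sides.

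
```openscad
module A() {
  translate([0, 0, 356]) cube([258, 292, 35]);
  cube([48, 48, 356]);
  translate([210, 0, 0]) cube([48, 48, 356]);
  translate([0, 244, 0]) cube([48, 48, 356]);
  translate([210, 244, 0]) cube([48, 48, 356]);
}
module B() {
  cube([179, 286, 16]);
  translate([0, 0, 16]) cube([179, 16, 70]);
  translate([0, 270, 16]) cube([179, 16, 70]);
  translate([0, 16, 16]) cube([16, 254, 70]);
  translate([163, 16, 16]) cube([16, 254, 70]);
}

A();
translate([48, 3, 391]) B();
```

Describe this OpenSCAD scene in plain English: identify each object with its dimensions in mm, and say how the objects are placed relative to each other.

A is a simple wooden stool: a rectangular seat 258 mm (x) by 292 mm (y), 35 mm thick, top face at z = 391 mm, on four square legs, each 48×48 mm in cross-section. The legs rest on z = 0, each flush with a corner of the seat.

B is an open-topped rectangular box: outside dimensions 179×286×86 mm, with a uniform wall and base thickness of 16 mm. The base is a full 179×286 slab on the floor; four walls sit on top of the base. The front and back walls (the −y and +y sides) span the full width; the two side walls fit between them.

The open box is on top of the stool.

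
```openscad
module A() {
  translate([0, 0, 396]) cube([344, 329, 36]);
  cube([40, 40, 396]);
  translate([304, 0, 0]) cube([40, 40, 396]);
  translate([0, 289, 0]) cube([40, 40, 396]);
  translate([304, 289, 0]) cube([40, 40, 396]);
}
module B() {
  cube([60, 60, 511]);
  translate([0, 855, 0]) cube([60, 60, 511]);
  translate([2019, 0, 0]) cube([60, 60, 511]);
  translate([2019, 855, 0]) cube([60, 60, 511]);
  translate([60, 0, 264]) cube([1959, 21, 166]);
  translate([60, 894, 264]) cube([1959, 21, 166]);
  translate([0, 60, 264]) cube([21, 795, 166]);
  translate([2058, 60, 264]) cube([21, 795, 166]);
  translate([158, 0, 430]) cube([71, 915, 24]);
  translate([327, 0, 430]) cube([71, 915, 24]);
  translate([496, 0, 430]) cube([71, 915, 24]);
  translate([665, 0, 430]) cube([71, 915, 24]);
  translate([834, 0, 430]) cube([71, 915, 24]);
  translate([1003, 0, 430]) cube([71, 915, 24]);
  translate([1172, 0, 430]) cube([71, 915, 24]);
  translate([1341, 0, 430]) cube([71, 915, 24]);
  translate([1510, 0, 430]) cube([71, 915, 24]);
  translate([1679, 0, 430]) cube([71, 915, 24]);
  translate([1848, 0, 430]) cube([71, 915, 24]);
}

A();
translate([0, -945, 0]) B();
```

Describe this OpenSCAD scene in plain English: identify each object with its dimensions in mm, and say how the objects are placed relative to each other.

A is a four-legged stool. The seat is 344×329 mm, 36 mm thick, top at z = 432 mm. It stands on four square legs, each 40×40 mm in cross-section, from z = 0 to the seat underside, each flush with a corner of the seat.

B is a bed frame 2079 mm long (x) by 915 mm wide (y). Four 60×60 mm corner posts, 511 mm tall, at the corners of the footprint. Four rails of 21 mm thickness and 166 mm height run between adjacent posts with their undersides at z = 264 mm, their outer faces flush with the outside of the frame (the two x-running rails run between the posts' inner faces; the two y-running rails run between the posts' inner faces). 11 slats, each 71 mm wide (x) and 24 mm thick, lie across the top of the two x-running rails, running the full 915 mm width of the frame in y; the slats are evenly spaced along x between the inner faces of the end posts with equal gaps (rounded down to the nearest mm) at the −x end and between each pair — any rounding remainder accumulates at the +x end.

The bed frame is on the floor beside the stool on its −y side.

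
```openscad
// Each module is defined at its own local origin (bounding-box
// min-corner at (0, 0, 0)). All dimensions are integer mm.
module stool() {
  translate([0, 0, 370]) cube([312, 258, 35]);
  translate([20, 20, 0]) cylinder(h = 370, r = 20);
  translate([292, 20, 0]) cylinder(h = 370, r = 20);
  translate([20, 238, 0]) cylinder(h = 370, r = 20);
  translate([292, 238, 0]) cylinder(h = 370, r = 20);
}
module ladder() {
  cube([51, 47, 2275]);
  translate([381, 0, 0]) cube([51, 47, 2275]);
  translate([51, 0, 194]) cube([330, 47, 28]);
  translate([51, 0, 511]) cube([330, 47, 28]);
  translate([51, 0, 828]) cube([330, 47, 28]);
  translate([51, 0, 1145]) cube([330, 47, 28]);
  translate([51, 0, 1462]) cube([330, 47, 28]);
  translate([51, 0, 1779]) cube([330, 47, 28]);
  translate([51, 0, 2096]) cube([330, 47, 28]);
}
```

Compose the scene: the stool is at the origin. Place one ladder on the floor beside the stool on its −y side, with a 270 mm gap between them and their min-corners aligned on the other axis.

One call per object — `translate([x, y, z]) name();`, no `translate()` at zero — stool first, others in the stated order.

stool();
translate([0, -317, 0]) ladder();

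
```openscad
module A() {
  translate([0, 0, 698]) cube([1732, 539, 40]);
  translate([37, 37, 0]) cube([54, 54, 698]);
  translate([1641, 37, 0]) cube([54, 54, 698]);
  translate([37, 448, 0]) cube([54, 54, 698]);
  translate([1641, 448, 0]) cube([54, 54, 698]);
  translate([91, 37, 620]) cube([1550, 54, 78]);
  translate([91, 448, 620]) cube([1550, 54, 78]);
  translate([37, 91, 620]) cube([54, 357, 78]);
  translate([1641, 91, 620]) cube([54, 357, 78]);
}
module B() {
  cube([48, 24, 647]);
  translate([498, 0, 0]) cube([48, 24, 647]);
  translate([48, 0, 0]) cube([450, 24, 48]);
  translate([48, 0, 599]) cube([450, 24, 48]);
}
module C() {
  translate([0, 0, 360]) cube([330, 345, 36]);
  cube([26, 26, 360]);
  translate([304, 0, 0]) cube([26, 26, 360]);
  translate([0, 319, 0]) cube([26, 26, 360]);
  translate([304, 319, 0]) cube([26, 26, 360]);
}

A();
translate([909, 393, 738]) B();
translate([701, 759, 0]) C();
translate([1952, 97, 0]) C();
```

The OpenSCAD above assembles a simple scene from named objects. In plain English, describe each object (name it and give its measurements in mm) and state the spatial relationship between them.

A is a rectangular dining table. The top is 1732×539×40 mm with its upper surface at z = 738 mm. It stands on four 54×54 mm square legs, each inset 37 mm from the nearest pair of top edges, running from the floor to the underside of the top. Four apron rails, 54 mm thick and 78 mm tall, run between adjacent legs with their top edges flush with the underside of the top and their outer faces flush with the legs' outer faces.

B is a picture frame with a 450×551 mm rectangular opening (x by z) and a uniform 48 mm border on every side. Frame depth is 24 mm along y. It is built from two vertical stiles running the full outside height and two horizontal rails spanning the gap between the stiles.

C is a simple wooden stool: a rectangular seat 330 mm (x) by 345 mm (y), 36 mm thick, top face at z = 396 mm, on four square legs, each 26×26 mm in cross-section. The legs rest on z = 0, each flush with a corner of the seat.

The picture frame is on top of the table. Two stools sit around the table at the +y, +x sides.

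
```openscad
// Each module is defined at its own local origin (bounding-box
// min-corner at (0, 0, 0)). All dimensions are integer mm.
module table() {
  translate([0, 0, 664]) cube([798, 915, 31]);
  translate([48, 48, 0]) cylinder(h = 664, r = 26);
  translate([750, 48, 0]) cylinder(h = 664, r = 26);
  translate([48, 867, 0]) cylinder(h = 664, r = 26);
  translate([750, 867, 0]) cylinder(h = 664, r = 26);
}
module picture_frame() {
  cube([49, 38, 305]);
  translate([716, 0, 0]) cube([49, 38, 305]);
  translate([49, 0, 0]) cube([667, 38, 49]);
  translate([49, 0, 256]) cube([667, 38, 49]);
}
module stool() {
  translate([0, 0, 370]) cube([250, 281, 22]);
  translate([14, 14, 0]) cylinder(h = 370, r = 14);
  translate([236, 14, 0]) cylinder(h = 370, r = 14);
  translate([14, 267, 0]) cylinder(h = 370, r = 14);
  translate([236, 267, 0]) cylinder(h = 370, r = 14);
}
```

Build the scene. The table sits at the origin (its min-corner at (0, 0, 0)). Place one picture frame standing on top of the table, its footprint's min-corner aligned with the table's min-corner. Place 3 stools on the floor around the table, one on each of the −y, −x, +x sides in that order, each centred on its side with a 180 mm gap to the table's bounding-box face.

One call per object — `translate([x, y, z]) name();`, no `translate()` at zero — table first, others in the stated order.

table();
translate([0, 0, 695]) picture_frame();
translate([274, -461, 0]) stool();
translate([-430, 317, 0]) stool();
translate([978, 317, 0]) stool();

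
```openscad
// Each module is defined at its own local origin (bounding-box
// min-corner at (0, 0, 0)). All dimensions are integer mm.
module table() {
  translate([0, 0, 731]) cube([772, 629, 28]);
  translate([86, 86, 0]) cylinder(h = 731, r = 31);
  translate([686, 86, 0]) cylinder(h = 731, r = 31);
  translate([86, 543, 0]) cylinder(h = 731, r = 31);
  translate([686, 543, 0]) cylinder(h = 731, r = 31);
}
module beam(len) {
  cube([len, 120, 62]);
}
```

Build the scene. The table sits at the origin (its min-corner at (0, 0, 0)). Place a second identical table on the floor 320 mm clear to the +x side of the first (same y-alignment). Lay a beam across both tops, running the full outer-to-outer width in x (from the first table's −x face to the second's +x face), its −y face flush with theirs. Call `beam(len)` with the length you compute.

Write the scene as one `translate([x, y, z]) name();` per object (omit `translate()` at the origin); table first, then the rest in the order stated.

table();
translate([1092, 0, 0]) table();
translate([0, 0, 759]) beam(1864);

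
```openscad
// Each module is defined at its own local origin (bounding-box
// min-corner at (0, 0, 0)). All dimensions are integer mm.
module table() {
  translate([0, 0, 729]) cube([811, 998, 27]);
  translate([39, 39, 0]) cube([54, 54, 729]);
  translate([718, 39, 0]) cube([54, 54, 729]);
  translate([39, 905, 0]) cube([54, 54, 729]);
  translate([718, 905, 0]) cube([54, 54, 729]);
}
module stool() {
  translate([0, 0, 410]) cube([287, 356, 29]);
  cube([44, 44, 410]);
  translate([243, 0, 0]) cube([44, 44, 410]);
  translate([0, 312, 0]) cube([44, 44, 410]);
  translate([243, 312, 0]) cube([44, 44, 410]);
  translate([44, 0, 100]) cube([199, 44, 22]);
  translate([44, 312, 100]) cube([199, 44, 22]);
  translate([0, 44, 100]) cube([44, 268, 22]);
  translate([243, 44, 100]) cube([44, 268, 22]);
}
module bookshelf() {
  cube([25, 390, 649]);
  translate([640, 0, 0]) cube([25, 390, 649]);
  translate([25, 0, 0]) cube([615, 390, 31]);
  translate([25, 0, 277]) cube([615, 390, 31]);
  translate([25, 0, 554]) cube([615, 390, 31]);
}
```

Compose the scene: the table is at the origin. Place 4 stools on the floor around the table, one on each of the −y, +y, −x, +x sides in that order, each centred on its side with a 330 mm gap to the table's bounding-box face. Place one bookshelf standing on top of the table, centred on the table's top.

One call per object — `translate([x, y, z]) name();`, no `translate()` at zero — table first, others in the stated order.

table();
translate([262, -686, 0]) stool();
translate([262, 1328, 0]) stool();
translate([-617, 321, 0]) stool();
translate([1141, 321, 0]) stool();
translate([73, 304, 756]) bookshelf();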